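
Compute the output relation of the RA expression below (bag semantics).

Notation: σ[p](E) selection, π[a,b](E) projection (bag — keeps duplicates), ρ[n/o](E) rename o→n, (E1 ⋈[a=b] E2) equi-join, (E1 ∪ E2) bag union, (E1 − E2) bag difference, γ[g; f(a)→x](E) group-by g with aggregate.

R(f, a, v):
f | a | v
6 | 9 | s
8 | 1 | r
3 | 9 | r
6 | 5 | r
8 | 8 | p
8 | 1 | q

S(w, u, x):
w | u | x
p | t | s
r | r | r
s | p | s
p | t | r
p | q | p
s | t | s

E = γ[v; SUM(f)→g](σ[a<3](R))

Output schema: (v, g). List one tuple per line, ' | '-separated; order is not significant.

Per-node cardinality:
  R → 6
  σ[a<3](R) → 2
  γ[v; SUM(f)→g](σ[a<3](R)) → 2

== RESULT ==
v | g
q | 8
r | 8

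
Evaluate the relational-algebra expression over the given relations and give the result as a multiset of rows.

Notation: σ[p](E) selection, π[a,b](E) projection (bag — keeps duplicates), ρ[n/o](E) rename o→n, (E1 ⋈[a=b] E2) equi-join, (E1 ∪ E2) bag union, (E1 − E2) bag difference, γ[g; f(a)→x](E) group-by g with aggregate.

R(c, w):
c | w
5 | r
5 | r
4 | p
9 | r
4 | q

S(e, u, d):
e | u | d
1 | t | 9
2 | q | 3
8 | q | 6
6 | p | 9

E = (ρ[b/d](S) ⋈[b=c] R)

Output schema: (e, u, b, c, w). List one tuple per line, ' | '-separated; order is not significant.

Row counts bottom-up:
  S → 4
  ρ[b/d](S) → 4
  R → 5
  (ρ[b/d](S) ⋈[b=c] R) → 2

== RESULT ==
e | u | b | c | w
1 | t | 9 | 9 | r
6 | p | 9 | 9 | r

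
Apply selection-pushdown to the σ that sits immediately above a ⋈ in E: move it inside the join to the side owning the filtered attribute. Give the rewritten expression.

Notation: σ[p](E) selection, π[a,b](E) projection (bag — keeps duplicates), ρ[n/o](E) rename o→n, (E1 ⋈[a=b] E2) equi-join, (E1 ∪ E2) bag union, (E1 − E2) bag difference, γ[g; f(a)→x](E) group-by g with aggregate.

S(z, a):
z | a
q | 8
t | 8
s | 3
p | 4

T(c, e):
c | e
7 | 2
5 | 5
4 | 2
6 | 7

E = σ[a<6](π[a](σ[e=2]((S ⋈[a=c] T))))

σ filters on e, owned by the right side.
E' = σ[a<6](π[a]((S ⋈[a=c] σ[e=2](T))))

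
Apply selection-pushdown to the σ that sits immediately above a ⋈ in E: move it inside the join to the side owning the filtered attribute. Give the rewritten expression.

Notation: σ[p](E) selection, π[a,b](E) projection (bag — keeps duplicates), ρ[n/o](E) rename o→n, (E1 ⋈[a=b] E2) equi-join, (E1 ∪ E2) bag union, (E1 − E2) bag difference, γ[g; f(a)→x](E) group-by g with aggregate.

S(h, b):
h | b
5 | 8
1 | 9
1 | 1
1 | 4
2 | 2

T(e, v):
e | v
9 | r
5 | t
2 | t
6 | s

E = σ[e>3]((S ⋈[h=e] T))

σ filters on e, owned by the right side.
E' = (S ⋈[h=e] σ[e>3](T))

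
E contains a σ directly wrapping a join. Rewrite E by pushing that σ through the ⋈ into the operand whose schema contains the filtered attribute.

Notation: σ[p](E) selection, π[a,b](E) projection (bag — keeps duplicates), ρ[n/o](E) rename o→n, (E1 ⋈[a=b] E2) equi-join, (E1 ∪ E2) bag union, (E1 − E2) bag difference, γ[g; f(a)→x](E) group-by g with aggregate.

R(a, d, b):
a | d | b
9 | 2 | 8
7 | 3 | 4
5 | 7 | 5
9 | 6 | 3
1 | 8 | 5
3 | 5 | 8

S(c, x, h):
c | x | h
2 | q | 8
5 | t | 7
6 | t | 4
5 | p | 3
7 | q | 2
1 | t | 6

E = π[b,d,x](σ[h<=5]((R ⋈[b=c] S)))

σ filters on h, owned by the right side.
E' = π[b,d,x]((R ⋈[b=c] σ[h<=5](S)))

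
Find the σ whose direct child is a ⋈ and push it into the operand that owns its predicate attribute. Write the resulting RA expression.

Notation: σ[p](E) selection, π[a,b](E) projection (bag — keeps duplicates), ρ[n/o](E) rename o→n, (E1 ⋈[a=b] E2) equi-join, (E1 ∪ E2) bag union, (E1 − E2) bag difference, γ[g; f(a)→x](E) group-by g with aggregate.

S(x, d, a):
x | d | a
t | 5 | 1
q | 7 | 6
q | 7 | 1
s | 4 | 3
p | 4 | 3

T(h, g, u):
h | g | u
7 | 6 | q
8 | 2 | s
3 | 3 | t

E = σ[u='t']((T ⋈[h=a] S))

σ filters on u, owned by the left side.
E' = (σ[u='t'](T) ⋈[h=a] S)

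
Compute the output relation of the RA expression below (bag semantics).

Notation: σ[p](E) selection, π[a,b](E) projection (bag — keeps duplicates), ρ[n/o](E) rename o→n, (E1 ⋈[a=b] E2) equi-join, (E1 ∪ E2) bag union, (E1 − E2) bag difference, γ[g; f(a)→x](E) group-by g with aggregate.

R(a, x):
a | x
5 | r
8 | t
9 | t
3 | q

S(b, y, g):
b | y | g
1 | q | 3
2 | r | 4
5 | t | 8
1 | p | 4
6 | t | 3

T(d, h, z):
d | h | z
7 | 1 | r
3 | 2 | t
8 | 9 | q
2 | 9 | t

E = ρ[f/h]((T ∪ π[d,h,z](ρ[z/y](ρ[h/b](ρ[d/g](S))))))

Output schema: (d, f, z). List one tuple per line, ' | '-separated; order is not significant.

Stepwise |·|:
  T → 4
  S → 5
  ρ[d/g](S) → 5
  ρ[h/b](ρ[d/g](S)) → 5
  ρ[z/y](ρ[h/b](ρ[d/g](S))) → 5
  π[d,h,z](ρ[z/y](ρ[h/b](ρ[d/g](S)))) → 5
  (T ∪ π[d,h,z](ρ[z/y](ρ[h/b](ρ[d/g](S))))) → 9
  ρ[f/h]((T ∪ π[d,h,z](ρ[z/y](ρ[h/b](ρ[d/g](S)))))) → 9

== RESULT ==
d | f | z
2 | 9 | t
3 | 1 | q
3 | 2 | t
3 | 6 | t
4 | 1 | p
4 | 2 | r
7 | 1 | r
8 | 5 | t
8 | 9 | q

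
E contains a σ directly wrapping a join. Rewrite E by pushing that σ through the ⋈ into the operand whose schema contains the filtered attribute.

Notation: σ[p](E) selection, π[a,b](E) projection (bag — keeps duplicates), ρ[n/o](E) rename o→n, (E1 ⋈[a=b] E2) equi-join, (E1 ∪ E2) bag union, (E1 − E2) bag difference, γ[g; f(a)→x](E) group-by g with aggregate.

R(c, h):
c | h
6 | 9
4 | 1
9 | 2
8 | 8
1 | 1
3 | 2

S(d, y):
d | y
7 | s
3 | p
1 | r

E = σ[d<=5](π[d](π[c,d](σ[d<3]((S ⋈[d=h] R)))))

σ filters on d, owned by the left side.
E' = σ[d<=5](π[d](π[c,d]((σ[d<3](S) ⋈[d=h] R))))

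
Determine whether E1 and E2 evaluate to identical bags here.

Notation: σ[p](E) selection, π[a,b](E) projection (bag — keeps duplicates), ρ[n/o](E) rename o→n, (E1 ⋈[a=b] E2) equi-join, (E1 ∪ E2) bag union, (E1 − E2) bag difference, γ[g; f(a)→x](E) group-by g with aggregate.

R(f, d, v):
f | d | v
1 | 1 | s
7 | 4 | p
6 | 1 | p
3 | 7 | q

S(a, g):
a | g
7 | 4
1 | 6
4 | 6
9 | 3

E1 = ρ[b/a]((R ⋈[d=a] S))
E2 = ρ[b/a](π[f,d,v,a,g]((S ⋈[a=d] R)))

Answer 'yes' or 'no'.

E1 stepwise |·|:
  R → 4
  S → 4
  (R ⋈[d=a] S) → 4
  ρ[b/a]((R ⋈[d=a] S)) → 4
E2 stepwise |·|:
  S → 4
  R → 4
  (S ⋈[a=d] R) → 4
  π[f,d,v,a,g]((S ⋈[a=d] R)) → 4
  ρ[b/a](π[f,d,v,a,g]((S ⋈[a=d] R))) → 4

E1 and E2 produce the same multiset:
f | d | v | b | g
1 | 1 | s | 1 | 6
3 | 7 | q | 7 | 4
6 | 1 | p | 1 | 6
7 | 4 | p | 4 | 6

yes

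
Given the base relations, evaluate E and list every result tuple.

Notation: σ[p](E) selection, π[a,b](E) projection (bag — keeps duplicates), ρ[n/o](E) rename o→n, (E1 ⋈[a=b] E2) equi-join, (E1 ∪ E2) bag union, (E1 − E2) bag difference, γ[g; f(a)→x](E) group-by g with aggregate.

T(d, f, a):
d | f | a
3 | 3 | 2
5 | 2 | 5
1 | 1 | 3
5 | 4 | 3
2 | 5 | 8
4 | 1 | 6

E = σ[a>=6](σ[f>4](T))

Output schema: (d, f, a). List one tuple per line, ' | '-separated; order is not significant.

Subexpression sizes:
  T → 6
  σ[f>4](T) → 1
  σ[a>=6](σ[f>4](T)) → 1

== RESULT ==
d | f | a
2 | 5 | 8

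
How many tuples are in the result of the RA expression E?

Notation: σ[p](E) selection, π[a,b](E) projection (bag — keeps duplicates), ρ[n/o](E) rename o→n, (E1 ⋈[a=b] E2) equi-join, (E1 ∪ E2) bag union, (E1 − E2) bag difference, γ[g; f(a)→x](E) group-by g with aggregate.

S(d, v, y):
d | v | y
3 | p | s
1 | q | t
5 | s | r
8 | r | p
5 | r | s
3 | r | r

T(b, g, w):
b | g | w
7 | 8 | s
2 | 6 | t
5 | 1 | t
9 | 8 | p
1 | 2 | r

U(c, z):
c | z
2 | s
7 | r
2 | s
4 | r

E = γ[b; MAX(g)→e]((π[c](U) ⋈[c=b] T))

Per-node cardinality:
  U → 4
  π[c](U) → 4
  T → 5
  (π[c](U) ⋈[c=b] T) → 3
  γ[b; MAX(g)→e]((π[c](U) ⋈[c=b] T)) → 2

|E| = 2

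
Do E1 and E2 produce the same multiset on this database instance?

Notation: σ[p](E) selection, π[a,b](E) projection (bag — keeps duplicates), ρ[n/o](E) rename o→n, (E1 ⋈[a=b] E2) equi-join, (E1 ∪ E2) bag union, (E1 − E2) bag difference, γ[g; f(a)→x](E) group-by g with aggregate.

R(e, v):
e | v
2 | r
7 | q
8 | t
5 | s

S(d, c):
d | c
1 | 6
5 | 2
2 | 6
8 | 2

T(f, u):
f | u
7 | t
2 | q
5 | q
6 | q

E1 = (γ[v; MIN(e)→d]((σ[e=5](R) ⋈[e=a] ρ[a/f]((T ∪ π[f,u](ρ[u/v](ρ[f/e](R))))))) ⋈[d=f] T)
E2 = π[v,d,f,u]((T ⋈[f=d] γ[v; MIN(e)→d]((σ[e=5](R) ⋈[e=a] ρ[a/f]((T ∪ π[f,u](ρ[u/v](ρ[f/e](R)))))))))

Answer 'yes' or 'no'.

E1 per-node cardinality:
  R → 4
  σ[e=5](R) → 1
  T → 4
  R → 4
  ρ[f/e](R) → 4
  ρ[u/v](ρ[f/e](R)) → 4
  π[f,u](ρ[u/v](ρ[f/e](R))) → 4
  (T ∪ π[f,u](ρ[u/v](ρ[f/e](R)))) → 8
  ρ[a/f]((T ∪ π[f,u](ρ[u/v](ρ[f/e](R))))) → 8
  (σ[e=5](R) ⋈[e=a] ρ[a/f]((T ∪ π[f,u](ρ[u/v](ρ[f/e](R)))))) → 2
  γ[v; MIN(e)→d]((σ[e=5](R) ⋈[e=a] ρ[a/f]((T ∪ π[f,u](ρ[u/v](ρ[f/e](R))))))) → 1
  T → 4
  (γ[v; MIN(e)→d]((σ[e=5](R) ⋈[e=a] ρ[a/f]((T ∪ π[f,u](ρ[u/v](ρ[f/e](R))))))) ⋈[d=f] T) → 1
E2 per-node cardinality:
  T → 4
  R → 4
  σ[e=5](R) → 1
  T → 4
  R → 4
  ρ[f/e](R) → 4
  ρ[u/v](ρ[f/e](R)) → 4
  π[f,u](ρ[u/v](ρ[f/e](R))) → 4
  (T ∪ π[f,u](ρ[u/v](ρ[f/e](R)))) → 8
  ρ[a/f]((T ∪ π[f,u](ρ[u/v](ρ[f/e](R))))) → 8
  (σ[e=5](R) ⋈[e=a] ρ[a/f]((T ∪ π[f,u](ρ[u/v](ρ[f/e](R)))))) → 2
  γ[v; MIN(e)→d]((σ[e=5](R) ⋈[e=a] ρ[a/f]((T ∪ π[f,u](ρ[u/v](ρ[f/e](R))))))) → 1
  (T ⋈[f=d] γ[v; MIN(e)→d]((σ[e=5](R) ⋈[e=a] ρ[a/f]((T ∪ π[f,u](ρ[u/v](ρ[f/e](R)))))))) → 1
  π[v,d,f,u]((T ⋈[f=d] γ[v; MIN(e)→d]((σ[e=5](R) ⋈[e=a] ρ[a/f]((T ∪ π[f,u](ρ[u/v](ρ[f/e](R))))))))) → 1

E1 and E2 produce the same multiset:
v | d | f | u
s | 5 | 5 | q

yes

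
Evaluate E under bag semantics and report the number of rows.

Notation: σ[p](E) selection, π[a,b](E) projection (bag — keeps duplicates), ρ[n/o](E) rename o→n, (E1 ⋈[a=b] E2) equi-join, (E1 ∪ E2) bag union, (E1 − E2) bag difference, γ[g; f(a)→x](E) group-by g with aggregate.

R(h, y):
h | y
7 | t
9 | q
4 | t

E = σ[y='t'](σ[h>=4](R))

Stepwise |·|:
  R → 3
  σ[h>=4](R) → 3
  σ[y='t'](σ[h>=4](R)) → 2

|E| = 2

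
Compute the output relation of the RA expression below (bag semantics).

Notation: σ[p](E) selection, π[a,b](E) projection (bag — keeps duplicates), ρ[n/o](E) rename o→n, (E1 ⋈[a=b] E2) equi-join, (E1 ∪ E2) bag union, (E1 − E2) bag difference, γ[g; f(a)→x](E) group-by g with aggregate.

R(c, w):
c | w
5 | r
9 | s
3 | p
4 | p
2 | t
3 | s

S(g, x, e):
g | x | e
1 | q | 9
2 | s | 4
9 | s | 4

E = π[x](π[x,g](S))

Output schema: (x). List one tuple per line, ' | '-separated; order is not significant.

Per-node cardinality:
  S → 3
  π[x,g](S) → 3
  π[x](π[x,g](S)) → 3

== RESULT ==
x
q
s
s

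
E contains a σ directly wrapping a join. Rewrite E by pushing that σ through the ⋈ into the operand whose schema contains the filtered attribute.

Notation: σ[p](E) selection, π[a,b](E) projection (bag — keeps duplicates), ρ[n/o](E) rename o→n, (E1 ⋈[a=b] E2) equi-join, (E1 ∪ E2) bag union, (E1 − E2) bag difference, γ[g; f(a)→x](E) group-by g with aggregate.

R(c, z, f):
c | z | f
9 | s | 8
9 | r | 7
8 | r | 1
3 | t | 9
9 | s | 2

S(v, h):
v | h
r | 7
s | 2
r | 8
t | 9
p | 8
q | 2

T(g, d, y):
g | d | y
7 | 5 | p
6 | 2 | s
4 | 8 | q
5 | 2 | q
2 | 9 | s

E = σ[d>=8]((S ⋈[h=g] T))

σ filters on d, owned by the right side.
E' = (S ⋈[h=g] σ[d>=8](T))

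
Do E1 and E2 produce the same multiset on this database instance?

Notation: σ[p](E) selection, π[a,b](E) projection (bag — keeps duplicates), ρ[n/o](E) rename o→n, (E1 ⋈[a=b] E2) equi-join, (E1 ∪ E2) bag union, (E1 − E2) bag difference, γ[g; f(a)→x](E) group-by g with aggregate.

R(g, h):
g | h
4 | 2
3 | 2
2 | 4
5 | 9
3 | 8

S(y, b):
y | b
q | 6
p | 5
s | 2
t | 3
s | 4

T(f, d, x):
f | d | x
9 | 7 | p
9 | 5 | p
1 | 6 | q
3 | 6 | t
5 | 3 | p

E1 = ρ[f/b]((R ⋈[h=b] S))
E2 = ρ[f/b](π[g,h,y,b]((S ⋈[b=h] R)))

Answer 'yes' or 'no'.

E1 stepwise |·|:
  R → 5
  S → 5
  (R ⋈[h=b] S) → 3
  ρ[f/b]((R ⋈[h=b] S)) → 3
E2 stepwise |·|:
  S → 5
  R → 5
  (S ⋈[b=h] R) → 3
  π[g,h,y,b]((S ⋈[b=h] R)) → 3
  ρ[f/b](π[g,h,y,b]((S ⋈[b=h] R))) → 3

E1 and E2 produce the same multiset:
g | h | y | f
2 | 4 | s | 4
3 | 2 | s | 2
4 | 2 | s | 2

yes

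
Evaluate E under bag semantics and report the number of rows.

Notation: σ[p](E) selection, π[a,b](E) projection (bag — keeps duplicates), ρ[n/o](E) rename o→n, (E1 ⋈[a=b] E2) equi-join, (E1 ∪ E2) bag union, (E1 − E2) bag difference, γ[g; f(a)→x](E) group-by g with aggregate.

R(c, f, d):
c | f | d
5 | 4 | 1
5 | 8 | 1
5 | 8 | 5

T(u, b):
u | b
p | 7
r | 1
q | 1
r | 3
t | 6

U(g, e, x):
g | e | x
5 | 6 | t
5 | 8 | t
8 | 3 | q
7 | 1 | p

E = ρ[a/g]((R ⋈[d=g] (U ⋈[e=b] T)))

Per-node cardinality:
  R → 3
  U → 4
  T → 5
  (U ⋈[e=b] T) → 4
  (R ⋈[d=g] (U ⋈[e=b] T)) → 1
  ρ[a/g]((R ⋈[d=g] (U ⋈[e=b] T))) → 1

|E| = 1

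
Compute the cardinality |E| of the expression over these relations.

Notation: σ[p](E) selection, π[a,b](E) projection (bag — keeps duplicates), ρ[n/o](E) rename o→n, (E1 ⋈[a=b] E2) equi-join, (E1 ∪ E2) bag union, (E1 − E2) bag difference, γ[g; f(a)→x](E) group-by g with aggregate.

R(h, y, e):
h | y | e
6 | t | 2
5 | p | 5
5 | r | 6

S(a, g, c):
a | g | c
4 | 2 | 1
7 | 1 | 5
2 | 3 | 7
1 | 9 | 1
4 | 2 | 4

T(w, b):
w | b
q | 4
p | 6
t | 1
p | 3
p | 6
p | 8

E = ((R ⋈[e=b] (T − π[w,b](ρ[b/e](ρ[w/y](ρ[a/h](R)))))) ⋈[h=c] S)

Per-node cardinality:
  R → 3
  T → 6
  R → 3
  ρ[a/h](R) → 3
  ρ[w/y](ρ[a/h](R)) → 3
  ρ[b/e](ρ[w/y](ρ[a/h](R))) → 3
  π[w,b](ρ[b/e](ρ[w/y](ρ[a/h](R)))) → 3
  (T − π[w,b](ρ[b/e](ρ[w/y](ρ[a/h](R))))) → 6
  (R ⋈[e=b] (T − π[w,b](ρ[b/e](ρ[w/y](ρ[a/h](R)))))) → 2
  S → 5
  ((R ⋈[e=b] (T − π[w,b](ρ[b/e](ρ[w/y](ρ[a/h](R)))))) ⋈[h=c] S) → 2

|E| = 2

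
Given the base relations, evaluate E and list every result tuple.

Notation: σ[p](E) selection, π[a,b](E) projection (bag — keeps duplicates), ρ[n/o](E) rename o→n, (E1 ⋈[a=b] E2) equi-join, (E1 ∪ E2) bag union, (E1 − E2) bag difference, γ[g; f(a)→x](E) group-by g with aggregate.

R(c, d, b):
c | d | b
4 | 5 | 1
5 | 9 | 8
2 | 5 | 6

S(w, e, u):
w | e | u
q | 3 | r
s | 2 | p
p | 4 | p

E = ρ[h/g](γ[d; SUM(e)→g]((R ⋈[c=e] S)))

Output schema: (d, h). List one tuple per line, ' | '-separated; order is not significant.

Stepwise |·|:
  R → 3
  S → 3
  (R ⋈[c=e] S) → 2
  γ[d; SUM(e)→g]((R ⋈[c=e] S)) → 1
  ρ[h/g](γ[d; SUM(e)→g]((R ⋈[c=e] S))) → 1

== RESULT ==
d | h
5 | 6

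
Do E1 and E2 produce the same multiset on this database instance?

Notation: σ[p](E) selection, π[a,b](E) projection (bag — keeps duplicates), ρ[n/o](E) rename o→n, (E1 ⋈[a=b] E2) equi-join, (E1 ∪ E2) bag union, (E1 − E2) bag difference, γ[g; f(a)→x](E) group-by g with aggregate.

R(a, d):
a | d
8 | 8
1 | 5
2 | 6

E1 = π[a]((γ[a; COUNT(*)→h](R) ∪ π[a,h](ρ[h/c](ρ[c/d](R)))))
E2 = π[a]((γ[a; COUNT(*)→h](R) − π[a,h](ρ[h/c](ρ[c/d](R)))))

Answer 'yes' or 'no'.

E1 subexpression sizes:
  R → 3
  γ[a; COUNT(*)→h](R) → 3
  R → 3
  ρ[c/d](R) → 3
  ρ[h/c](ρ[c/d](R)) → 3
  π[a,h](ρ[h/c](ρ[c/d](R))) → 3
  (γ[a; COUNT(*)→h](R) ∪ π[a,h](ρ[h/c](ρ[c/d](R)))) → 6
  π[a]((γ[a; COUNT(*)→h](R) ∪ π[a,h](ρ[h/c](ρ[c/d](R))))) → 6
E2 subexpression sizes:
  R → 3
  γ[a; COUNT(*)→h](R) → 3
  R → 3
  ρ[c/d](R) → 3
  ρ[h/c](ρ[c/d](R)) → 3
  π[a,h](ρ[h/c](ρ[c/d](R))) → 3
  (γ[a; COUNT(*)→h](R) − π[a,h](ρ[h/c](ρ[c/d](R)))) → 3
  π[a]((γ[a; COUNT(*)→h](R) − π[a,h](ρ[h/c](ρ[c/d](R))))) → 3

E1 result:
a
1
1
2
2
8
8
E2 result:
a
1
2
8
Witness: (1,) appears 2× in E1 but 1× in E2.

no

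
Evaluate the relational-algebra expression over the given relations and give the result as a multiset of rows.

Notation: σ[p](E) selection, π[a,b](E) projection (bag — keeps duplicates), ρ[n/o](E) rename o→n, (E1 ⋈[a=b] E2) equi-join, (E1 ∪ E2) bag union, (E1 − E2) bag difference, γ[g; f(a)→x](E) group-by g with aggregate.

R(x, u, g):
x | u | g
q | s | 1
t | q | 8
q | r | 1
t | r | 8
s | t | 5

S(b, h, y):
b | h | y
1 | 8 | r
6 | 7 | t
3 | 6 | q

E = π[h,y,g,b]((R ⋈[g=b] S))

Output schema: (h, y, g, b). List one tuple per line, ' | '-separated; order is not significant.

Subexpression sizes:
  R → 5
  S → 3
  (R ⋈[g=b] S) → 2
  π[h,y,g,b]((R ⋈[g=b] S)) → 2

== RESULT ==
h | y | g | b
8 | r | 1 | 1
8 | r | 1 | 1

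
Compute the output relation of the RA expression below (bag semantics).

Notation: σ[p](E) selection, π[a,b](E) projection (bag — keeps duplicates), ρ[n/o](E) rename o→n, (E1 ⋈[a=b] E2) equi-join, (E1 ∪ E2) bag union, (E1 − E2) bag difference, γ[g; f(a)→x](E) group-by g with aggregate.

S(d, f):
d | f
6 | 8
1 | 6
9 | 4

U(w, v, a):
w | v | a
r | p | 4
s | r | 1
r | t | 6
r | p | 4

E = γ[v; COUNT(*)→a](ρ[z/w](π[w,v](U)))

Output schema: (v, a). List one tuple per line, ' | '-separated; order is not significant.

Per-node cardinality:
  U → 4
  π[w,v](U) → 4
  ρ[z/w](π[w,v](U)) → 4
  γ[v; COUNT(*)→a](ρ[z/w](π[w,v](U))) → 3

== RESULT ==
v | a
p | 2
r | 1
t | 1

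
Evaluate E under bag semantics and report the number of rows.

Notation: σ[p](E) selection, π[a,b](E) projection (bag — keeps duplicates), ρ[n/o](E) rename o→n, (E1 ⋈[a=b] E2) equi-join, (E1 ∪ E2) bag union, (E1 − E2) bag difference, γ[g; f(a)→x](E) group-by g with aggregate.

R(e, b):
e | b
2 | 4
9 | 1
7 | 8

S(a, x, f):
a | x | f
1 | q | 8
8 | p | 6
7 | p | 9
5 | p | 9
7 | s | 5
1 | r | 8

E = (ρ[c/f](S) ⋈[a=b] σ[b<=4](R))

Stepwise |·|:
  S → 6
  ρ[c/f](S) → 6
  R → 3
  σ[b<=4](R) → 2
  (ρ[c/f](S) ⋈[a=b] σ[b<=4](R)) → 2

|E| = 2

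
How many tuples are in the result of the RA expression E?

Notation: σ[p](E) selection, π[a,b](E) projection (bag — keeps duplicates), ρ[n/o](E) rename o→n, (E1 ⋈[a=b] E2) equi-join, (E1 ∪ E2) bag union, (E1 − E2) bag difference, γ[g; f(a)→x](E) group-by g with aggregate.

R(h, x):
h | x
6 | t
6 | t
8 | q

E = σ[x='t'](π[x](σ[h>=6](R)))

Stepwise |·|:
  R → 3
  σ[h>=6](R) → 3
  π[x](σ[h>=6](R)) → 3
  σ[x='t'](π[x](σ[h>=6](R))) → 2

|E| = 2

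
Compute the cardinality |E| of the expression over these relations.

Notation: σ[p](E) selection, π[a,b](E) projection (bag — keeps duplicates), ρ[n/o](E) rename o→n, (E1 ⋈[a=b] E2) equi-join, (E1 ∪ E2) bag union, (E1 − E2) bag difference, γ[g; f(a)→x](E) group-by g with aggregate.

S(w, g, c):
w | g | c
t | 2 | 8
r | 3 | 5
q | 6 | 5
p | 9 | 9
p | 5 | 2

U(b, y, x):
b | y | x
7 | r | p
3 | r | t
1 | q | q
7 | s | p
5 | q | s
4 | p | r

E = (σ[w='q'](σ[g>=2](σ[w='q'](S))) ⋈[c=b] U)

Subexpression sizes:
  S → 5
  σ[w='q'](S) → 1
  σ[g>=2](σ[w='q'](S)) → 1
  σ[w='q'](σ[g>=2](σ[w='q'](S))) → 1
  U → 6
  (σ[w='q'](σ[g>=2](σ[w='q'](S))) ⋈[c=b] U) → 1

|E| = 1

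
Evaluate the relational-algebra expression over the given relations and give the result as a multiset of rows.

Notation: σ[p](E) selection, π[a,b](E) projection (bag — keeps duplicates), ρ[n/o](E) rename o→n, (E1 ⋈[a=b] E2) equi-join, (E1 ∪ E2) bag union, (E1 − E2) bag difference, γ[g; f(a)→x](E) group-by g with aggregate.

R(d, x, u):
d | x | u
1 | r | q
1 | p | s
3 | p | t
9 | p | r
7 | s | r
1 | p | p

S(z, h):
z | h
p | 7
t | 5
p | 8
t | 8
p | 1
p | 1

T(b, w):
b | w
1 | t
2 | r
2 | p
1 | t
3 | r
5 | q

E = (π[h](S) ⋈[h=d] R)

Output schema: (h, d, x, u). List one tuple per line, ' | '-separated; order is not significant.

Per-node cardinality:
  S → 6
  π[h](S) → 6
  R → 6
  (π[h](S) ⋈[h=d] R) → 7

== RESULT ==
h | d | x | u
1 | 1 | p | p
1 | 1 | p | p
1 | 1 | p | s
1 | 1 | p | s
1 | 1 | r | q
1 | 1 | r | q
7 | 7 | s | r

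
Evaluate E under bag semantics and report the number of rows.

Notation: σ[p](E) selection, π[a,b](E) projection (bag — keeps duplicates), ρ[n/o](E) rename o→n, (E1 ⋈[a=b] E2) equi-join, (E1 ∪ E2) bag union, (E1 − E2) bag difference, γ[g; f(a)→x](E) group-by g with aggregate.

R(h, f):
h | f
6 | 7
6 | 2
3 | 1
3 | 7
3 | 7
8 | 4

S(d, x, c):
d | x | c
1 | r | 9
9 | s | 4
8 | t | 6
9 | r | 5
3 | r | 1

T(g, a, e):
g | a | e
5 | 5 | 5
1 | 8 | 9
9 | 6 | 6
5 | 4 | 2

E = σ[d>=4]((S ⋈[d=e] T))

Subexpression sizes:
  S → 5
  T → 4
  (S ⋈[d=e] T) → 2
  σ[d>=4]((S ⋈[d=e] T)) → 2

|E| = 2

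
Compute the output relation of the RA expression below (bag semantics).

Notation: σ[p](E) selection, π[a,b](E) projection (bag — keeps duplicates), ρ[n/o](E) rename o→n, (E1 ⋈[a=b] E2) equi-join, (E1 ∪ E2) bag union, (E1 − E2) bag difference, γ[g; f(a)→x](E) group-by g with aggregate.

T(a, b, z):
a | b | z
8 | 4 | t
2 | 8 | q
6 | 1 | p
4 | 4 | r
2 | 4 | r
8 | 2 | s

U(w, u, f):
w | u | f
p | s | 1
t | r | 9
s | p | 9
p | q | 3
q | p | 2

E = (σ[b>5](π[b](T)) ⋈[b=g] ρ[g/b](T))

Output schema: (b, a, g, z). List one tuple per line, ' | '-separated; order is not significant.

Per-node cardinality:
  T → 6
  π[b](T) → 6
  σ[b>5](π[b](T)) → 1
  T → 6
  ρ[g/b](T) → 6
  (σ[b>5](π[b](T)) ⋈[b=g] ρ[g/b](T)) → 1

== RESULT ==
b | a | g | z
8 | 2 | 8 | q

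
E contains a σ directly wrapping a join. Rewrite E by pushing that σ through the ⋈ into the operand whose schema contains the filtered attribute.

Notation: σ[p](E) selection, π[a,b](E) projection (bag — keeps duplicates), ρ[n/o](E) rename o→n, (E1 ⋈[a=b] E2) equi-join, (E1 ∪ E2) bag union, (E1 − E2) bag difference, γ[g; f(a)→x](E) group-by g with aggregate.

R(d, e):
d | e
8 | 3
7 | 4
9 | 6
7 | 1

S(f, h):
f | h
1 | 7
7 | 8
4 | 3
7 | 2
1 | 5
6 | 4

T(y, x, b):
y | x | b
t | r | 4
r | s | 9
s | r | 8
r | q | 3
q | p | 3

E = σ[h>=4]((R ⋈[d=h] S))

σ filters on h, owned by the right side.
E' = (R ⋈[d=h] σ[h>=4](S))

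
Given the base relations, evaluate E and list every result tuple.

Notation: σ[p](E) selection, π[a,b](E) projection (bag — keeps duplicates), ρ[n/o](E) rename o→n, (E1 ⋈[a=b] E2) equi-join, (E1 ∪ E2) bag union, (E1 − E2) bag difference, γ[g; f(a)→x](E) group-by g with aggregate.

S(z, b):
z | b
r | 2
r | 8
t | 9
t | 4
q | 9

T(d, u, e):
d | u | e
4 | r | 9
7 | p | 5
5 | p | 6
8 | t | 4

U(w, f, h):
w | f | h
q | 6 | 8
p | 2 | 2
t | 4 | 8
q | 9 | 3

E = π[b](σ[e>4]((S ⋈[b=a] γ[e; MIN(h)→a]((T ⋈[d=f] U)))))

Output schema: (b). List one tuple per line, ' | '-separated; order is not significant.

Row counts bottom-up:
  S → 5
  T → 4
  U → 4
  (T ⋈[d=f] U) → 1
  γ[e; MIN(h)→a]((T ⋈[d=f] U)) → 1
  (S ⋈[b=a] γ[e; MIN(h)→a]((T ⋈[d=f] U))) → 1
  σ[e>4]((S ⋈[b=a] γ[e; MIN(h)→a]((T ⋈[d=f] U)))) → 1
  π[b](σ[e>4]((S ⋈[b=a] γ[e; MIN(h)→a]((T ⋈[d=f] U))))) → 1

== RESULT ==
b
8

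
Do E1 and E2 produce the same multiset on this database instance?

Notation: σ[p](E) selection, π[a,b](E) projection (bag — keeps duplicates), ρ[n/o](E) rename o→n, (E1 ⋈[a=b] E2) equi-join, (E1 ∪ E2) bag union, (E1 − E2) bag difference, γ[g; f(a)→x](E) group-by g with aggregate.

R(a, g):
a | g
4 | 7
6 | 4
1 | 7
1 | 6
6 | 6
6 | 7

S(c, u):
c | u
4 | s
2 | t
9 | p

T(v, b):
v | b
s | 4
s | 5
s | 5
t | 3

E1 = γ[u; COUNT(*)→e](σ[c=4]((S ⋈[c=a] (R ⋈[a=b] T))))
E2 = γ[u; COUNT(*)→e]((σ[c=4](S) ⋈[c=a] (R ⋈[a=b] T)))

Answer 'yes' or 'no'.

E1 per-node cardinality:
  S → 3
  R → 6
  T → 4
  (R ⋈[a=b] T) → 1
  (S ⋈[c=a] (R ⋈[a=b] T)) → 1
  σ[c=4]((S ⋈[c=a] (R ⋈[a=b] T))) → 1
  γ[u; COUNT(*)→e](σ[c=4]((S ⋈[c=a] (R ⋈[a=b] T)))) → 1
E2 per-node cardinality:
  S → 3
  σ[c=4](S) → 1
  R → 6
  T → 4
  (R ⋈[a=b] T) → 1
  (σ[c=4](S) ⋈[c=a] (R ⋈[a=b] T)) → 1
  γ[u; COUNT(*)→e]((σ[c=4](S) ⋈[c=a] (R ⋈[a=b] T))) → 1

E1 and E2 produce the same multiset:
u | e
s | 1

yes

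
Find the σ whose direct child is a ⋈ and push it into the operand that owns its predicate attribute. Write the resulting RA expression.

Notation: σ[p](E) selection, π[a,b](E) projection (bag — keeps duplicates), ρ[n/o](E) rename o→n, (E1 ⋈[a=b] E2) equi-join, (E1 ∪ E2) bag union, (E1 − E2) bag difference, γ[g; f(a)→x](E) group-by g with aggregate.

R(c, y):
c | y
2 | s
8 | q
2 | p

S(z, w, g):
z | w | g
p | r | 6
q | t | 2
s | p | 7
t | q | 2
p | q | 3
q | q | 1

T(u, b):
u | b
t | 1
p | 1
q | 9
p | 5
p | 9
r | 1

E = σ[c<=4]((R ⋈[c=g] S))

σ filters on c, owned by the left side.
E' = (σ[c<=4](R) ⋈[c=g] S)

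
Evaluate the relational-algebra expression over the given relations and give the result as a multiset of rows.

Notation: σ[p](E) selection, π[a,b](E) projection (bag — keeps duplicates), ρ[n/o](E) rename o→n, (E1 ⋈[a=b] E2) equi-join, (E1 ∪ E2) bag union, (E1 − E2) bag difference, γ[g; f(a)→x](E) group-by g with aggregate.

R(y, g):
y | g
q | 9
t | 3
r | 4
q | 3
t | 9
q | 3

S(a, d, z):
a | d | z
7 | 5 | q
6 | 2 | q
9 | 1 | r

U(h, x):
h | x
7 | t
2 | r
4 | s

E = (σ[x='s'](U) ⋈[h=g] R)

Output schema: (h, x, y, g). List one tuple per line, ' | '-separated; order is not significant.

Subexpression sizes:
  U → 3
  σ[x='s'](U) → 1
  R → 6
  (σ[x='s'](U) ⋈[h=g] R) → 1

== RESULT ==
h | x | y | g
4 | s | r | 4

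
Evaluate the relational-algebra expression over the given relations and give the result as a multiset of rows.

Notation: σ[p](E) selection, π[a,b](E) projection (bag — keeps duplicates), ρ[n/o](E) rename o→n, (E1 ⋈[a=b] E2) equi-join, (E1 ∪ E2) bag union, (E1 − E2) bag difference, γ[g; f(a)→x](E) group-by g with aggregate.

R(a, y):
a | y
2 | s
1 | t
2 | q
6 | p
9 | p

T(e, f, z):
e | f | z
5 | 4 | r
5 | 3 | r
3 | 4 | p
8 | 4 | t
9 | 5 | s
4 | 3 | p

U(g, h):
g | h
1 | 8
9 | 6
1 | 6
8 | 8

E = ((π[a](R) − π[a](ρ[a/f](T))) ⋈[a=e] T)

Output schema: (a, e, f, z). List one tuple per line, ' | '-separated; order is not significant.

Subexpression sizes:
  R → 5
  π[a](R) → 5
  T → 6
  ρ[a/f](T) → 6
  π[a](ρ[a/f](T)) → 6
  (π[a](R) − π[a](ρ[a/f](T))) → 5
  T → 6
  ((π[a](R) − π[a](ρ[a/f](T))) ⋈[a=e] T) → 1

== RESULT ==
a | e | f | z
9 | 9 | 5 | s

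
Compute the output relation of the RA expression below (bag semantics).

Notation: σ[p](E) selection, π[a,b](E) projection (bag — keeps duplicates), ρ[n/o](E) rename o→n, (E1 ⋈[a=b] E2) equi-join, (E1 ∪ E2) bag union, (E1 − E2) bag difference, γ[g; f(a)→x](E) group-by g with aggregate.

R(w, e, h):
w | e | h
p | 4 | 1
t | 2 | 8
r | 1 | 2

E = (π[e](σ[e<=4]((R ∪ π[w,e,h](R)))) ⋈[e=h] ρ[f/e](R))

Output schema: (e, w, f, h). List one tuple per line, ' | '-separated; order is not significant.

Row counts bottom-up:
  R → 3
  R → 3
  π[w,e,h](R) → 3
  (R ∪ π[w,e,h](R)) → 6
  σ[e<=4]((R ∪ π[w,e,h](R))) → 6
  π[e](σ[e<=4]((R ∪ π[w,e,h](R)))) → 6
  R → 3
  ρ[f/e](R) → 3
  (π[e](σ[e<=4]((R ∪ π[w,e,h](R)))) ⋈[e=h] ρ[f/e](R)) → 4

== RESULT ==
e | w | f | h
1 | p | 4 | 1
1 | p | 4 | 1
2 | r | 1 | 2
2 | r | 1 | 2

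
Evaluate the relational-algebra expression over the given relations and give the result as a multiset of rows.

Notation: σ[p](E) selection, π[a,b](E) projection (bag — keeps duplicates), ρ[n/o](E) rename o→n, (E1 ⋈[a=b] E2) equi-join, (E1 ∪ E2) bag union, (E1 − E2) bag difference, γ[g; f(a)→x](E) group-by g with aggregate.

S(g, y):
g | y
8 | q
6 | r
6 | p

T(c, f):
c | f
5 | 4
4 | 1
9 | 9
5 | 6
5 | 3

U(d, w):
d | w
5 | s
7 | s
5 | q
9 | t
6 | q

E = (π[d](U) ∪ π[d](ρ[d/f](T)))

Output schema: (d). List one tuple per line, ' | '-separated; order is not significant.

Per-node cardinality:
  U → 5
  π[d](U) → 5
  T → 5
  ρ[d/f](T) → 5
  π[d](ρ[d/f](T)) → 5
  (π[d](U) ∪ π[d](ρ[d/f](T))) → 10

== RESULT ==
d
1
3
4
5
5
6
6
7
9
9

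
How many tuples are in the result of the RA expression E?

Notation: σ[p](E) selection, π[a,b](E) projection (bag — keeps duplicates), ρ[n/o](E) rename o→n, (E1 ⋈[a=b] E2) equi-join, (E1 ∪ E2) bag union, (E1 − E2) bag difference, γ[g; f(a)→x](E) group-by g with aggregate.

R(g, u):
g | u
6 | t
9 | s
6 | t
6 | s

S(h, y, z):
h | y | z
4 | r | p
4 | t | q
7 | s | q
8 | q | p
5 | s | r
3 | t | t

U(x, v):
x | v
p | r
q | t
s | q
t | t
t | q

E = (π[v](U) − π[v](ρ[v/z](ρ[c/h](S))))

Stepwise |·|:
  U → 5
  π[v](U) → 5
  S → 6
  ρ[c/h](S) → 6
  ρ[v/z](ρ[c/h](S)) → 6
  π[v](ρ[v/z](ρ[c/h](S))) → 6
  (π[v](U) − π[v](ρ[v/z](ρ[c/h](S)))) → 1

|E| = 1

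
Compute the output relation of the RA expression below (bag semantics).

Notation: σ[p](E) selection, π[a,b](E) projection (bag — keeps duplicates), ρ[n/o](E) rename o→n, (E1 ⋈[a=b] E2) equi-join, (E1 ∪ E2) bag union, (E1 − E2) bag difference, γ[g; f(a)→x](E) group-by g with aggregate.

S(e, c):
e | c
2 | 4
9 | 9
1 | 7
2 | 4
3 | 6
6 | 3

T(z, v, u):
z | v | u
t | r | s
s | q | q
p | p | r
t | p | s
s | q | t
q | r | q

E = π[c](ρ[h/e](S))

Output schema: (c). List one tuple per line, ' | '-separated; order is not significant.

Subexpression sizes:
  S → 6
  ρ[h/e](S) → 6
  π[c](ρ[h/e](S)) → 6

== RESULT ==
c
3
4
4
6
7
9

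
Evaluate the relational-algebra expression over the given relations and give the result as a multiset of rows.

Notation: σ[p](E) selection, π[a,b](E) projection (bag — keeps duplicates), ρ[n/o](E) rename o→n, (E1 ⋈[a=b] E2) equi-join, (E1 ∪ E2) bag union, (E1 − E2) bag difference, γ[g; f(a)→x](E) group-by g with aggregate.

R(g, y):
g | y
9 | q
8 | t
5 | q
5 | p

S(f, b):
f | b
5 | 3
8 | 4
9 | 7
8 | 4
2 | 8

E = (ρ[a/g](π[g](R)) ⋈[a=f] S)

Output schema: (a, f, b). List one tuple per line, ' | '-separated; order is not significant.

Stepwise |·|:
  R → 4
  π[g](R) → 4
  ρ[a/g](π[g](R)) → 4
  S → 5
  (ρ[a/g](π[g](R)) ⋈[a=f] S) → 5

== RESULT ==
a | f | b
5 | 5 | 3
5 | 5 | 3
8 | 8 | 4
8 | 8 | 4
9 | 9 | 7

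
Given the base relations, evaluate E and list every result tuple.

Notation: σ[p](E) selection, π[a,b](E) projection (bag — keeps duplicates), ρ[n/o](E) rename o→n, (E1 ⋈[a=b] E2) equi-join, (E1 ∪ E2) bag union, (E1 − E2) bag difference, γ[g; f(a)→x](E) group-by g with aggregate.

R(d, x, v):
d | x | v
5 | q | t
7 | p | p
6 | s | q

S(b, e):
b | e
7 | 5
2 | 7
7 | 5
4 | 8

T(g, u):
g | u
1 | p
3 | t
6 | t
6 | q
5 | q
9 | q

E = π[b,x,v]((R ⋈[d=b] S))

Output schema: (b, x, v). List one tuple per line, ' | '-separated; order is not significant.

Row counts bottom-up:
  R → 3
  S → 4
  (R ⋈[d=b] S) → 2
  π[b,x,v]((R ⋈[d=b] S)) → 2

== RESULT ==
b | x | v
7 | p | p
7 | p | p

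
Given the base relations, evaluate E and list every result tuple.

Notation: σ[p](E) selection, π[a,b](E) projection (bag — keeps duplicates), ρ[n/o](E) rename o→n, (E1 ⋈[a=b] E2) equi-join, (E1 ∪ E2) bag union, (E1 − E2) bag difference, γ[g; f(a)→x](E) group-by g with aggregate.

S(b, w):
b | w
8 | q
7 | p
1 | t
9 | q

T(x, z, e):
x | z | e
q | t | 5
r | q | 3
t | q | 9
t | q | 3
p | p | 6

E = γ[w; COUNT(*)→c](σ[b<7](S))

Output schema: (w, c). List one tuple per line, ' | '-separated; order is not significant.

Row counts bottom-up:
  S → 4
  σ[b<7](S) → 1
  γ[w; COUNT(*)→c](σ[b<7](S)) → 1

== RESULT ==
w | c
t | 1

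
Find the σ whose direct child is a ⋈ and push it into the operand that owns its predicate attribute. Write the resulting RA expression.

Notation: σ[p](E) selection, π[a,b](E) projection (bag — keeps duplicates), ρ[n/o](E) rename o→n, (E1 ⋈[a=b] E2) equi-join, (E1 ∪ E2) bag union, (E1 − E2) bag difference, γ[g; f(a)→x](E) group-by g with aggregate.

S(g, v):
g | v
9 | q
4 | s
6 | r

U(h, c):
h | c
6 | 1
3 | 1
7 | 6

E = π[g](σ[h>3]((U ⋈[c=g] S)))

σ filters on h, owned by the left side.
E' = π[g]((σ[h>3](U) ⋈[c=g] S))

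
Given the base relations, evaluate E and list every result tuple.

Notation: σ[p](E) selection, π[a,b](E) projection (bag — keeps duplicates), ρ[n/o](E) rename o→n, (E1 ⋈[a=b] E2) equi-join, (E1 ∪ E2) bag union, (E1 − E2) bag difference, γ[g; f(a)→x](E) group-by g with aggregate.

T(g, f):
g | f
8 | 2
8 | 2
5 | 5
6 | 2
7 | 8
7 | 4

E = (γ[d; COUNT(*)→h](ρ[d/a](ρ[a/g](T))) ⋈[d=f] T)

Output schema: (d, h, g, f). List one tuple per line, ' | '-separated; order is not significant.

Per-node cardinality:
  T → 6
  ρ[a/g](T) → 6
  ρ[d/a](ρ[a/g](T)) → 6
  γ[d; COUNT(*)→h](ρ[d/a](ρ[a/g](T))) → 4
  T → 6
  (γ[d; COUNT(*)→h](ρ[d/a](ρ[a/g](T))) ⋈[d=f] T) → 2

== RESULT ==
d | h | g | f
5 | 1 | 5 | 5
8 | 2 | 7 | 8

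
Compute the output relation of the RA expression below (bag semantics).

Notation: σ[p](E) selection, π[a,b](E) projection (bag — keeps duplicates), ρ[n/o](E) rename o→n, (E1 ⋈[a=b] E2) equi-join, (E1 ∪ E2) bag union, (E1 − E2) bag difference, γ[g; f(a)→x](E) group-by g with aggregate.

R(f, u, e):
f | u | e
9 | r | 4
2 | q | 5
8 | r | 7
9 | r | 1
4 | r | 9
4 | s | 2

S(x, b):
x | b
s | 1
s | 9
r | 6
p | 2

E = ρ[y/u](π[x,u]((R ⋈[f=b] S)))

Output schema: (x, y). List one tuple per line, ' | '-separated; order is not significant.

Row counts bottom-up:
  R → 6
  S → 4
  (R ⋈[f=b] S) → 3
  π[x,u]((R ⋈[f=b] S)) → 3
  ρ[y/u](π[x,u]((R ⋈[f=b] S))) → 3

== RESULT ==
x | y
p | q
s | r
s | r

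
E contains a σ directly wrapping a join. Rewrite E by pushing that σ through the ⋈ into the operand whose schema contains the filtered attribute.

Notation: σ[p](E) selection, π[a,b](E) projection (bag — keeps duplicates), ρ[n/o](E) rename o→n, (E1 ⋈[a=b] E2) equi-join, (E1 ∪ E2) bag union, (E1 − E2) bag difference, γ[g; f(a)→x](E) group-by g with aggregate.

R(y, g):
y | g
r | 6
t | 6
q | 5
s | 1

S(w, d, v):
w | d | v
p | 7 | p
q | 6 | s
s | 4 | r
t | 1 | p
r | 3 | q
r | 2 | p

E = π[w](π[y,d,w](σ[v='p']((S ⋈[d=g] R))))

σ filters on v, owned by the left side.
E' = π[w](π[y,d,w]((σ[v='p'](S) ⋈[d=g] R)))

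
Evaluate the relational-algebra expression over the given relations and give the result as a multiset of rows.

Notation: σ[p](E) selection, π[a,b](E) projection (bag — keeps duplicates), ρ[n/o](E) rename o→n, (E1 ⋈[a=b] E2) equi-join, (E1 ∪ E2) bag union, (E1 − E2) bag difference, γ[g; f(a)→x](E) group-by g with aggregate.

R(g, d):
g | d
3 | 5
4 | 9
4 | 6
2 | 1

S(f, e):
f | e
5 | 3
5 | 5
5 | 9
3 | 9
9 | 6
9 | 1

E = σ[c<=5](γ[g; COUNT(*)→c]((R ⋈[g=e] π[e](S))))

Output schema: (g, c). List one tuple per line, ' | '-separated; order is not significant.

Per-node cardinality:
  R → 4
  S → 6
  π[e](S) → 6
  (R ⋈[g=e] π[e](S)) → 1
  γ[g; COUNT(*)→c]((R ⋈[g=e] π[e](S))) → 1
  σ[c<=5](γ[g; COUNT(*)→c]((R ⋈[g=e] π[e](S)))) → 1

== RESULT ==
g | c
3 | 1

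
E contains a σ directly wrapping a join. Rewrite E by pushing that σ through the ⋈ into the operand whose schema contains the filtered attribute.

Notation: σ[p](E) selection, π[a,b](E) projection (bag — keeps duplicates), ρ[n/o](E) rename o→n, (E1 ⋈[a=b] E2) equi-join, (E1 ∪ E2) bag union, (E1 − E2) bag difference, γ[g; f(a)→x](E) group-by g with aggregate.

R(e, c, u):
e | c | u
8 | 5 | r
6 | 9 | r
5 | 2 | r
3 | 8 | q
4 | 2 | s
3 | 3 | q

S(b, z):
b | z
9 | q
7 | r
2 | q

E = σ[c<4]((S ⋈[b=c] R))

σ filters on c, owned by the right side.
E' = (S ⋈[b=c] σ[c<4](R))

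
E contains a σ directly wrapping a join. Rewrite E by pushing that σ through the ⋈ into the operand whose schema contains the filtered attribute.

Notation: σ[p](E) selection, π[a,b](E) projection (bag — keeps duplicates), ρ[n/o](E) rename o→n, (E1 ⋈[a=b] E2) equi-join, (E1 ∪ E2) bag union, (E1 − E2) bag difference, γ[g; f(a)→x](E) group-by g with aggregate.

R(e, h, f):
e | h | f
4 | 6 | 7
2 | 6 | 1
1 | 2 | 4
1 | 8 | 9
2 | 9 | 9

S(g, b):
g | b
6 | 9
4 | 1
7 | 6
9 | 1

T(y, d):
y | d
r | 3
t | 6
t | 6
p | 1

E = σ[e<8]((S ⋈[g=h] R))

σ filters on e, owned by the right side.
E' = (S ⋈[g=h] σ[e<8](R))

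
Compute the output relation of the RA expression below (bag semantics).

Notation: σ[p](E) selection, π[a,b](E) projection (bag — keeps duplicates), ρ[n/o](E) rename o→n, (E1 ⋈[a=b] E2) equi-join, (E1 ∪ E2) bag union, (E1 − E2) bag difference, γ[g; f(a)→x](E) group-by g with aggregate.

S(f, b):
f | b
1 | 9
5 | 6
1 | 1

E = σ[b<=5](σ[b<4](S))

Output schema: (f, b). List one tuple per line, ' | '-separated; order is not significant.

Subexpression sizes:
  S → 3
  σ[b<4](S) → 1
  σ[b<=5](σ[b<4](S)) → 1

== RESULT ==
f | b
1 | 1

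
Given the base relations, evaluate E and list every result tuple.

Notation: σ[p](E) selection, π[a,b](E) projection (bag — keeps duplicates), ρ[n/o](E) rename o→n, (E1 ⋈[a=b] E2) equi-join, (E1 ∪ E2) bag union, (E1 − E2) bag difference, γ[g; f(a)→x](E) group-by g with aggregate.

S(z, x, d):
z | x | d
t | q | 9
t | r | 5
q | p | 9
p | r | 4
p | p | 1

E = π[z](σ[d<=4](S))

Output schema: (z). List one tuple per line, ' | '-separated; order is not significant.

Stepwise |·|:
  S → 5
  σ[d<=4](S) → 2
  π[z](σ[d<=4](S)) → 2

== RESULT ==
z
p
p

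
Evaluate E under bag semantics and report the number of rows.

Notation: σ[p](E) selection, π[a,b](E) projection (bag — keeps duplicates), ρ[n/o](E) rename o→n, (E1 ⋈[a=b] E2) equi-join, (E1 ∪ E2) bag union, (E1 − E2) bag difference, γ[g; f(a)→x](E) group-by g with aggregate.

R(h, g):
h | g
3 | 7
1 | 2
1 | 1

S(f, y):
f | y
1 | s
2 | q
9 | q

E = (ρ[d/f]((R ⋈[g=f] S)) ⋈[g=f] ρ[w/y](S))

Stepwise |·|:
  R → 3
  S → 3
  (R ⋈[g=f] S) → 2
  ρ[d/f]((R ⋈[g=f] S)) → 2
  S → 3
  ρ[w/y](S) → 3
  (ρ[d/f]((R ⋈[g=f] S)) ⋈[g=f] ρ[w/y](S)) → 2

|E| = 2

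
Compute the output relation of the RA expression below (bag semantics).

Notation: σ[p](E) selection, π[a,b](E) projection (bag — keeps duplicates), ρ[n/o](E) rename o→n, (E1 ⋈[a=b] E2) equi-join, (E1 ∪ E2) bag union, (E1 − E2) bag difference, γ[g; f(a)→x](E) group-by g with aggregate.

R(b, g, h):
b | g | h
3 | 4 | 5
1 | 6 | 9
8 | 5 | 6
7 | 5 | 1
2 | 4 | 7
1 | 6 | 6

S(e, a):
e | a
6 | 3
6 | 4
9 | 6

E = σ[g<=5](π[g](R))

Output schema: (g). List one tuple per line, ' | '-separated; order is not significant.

Row counts bottom-up:
  R → 6
  π[g](R) → 6
  σ[g<=5](π[g](R)) → 4

== RESULT ==
g
4
4
5
5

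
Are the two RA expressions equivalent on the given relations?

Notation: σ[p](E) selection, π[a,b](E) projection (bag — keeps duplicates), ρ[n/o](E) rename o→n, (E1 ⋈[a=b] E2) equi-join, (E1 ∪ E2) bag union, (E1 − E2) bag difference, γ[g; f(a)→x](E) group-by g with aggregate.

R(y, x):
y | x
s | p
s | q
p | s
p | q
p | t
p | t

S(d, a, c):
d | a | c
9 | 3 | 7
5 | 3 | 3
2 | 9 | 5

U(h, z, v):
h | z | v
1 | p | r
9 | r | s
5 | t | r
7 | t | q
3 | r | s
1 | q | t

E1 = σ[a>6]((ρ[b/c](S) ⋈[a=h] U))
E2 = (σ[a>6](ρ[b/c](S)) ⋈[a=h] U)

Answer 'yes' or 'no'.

E1 per-node cardinality:
  S → 3
  ρ[b/c](S) → 3
  U → 6
  (ρ[b/c](S) ⋈[a=h] U) → 3
  σ[a>6]((ρ[b/c](S) ⋈[a=h] U)) → 1
E2 per-node cardinality:
  S → 3
  ρ[b/c](S) → 3
  σ[a>6](ρ[b/c](S)) → 1
  U → 6
  (σ[a>6](ρ[b/c](S)) ⋈[a=h] U) → 1

E1 and E2 produce the same multiset:
d | a | b | h | z | v
2 | 9 | 5 | 9 | r | s

yes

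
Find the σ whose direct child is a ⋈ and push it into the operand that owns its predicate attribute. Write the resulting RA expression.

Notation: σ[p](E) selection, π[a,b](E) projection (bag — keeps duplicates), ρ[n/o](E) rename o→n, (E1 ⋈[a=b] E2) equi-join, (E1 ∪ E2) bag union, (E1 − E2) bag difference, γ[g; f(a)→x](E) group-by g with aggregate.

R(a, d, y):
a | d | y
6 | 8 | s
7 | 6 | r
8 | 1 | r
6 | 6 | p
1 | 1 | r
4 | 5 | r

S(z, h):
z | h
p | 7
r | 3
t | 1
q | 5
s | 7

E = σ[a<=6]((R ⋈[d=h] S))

σ filters on a, owned by the left side.
E' = (σ[a<=6](R) ⋈[d=h] S)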